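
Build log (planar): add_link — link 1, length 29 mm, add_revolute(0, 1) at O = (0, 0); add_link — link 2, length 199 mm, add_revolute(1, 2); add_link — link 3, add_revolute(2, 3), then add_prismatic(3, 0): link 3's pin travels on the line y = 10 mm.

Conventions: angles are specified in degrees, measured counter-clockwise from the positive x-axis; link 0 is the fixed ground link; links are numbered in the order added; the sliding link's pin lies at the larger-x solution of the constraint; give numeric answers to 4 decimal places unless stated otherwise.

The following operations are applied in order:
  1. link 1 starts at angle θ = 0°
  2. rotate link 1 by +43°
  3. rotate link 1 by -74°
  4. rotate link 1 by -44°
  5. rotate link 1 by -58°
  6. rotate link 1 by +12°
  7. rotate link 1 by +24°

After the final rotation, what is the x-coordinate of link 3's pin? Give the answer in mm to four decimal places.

geometry: r = 29 mm, L = 199 mm, e = 10 mm; θ starts at 0°
rotate link 1 by +43°: θ ← 0° +43° = 43°
rotate link 1 by -74°: θ ← 43° -74° = -31°
rotate link 1 by -44°: θ ← -31° -44° = -75°
rotate link 1 by -58°: θ ← -75° -58° = -133°
rotate link 1 by +12°: θ ← -133° +12° = -121°
rotate link 1 by +24°: θ ← -121° +24° = -97°
crank pin P = (r cos θ, r sin θ) = (-3.534211, -28.783838)
h = r sin θ − e = -28.783838 − 10 = -38.783838
x = r cos θ + √(L² − h²) = -3.534211 + 195.184051 = 191.649840

191.6498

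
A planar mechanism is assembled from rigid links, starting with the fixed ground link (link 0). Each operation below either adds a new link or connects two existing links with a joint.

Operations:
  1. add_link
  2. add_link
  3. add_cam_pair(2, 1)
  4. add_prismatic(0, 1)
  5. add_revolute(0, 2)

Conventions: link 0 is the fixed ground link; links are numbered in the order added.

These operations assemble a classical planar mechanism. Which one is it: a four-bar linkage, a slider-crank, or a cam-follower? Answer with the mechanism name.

links: 3 (incl. ground); joints: 1 revolute, 1 prismatic, 1 higher (cam) pair, forming one closed loop
3 links, revolute + prismatic + higher pair in one loop → cam-follower

cam-follower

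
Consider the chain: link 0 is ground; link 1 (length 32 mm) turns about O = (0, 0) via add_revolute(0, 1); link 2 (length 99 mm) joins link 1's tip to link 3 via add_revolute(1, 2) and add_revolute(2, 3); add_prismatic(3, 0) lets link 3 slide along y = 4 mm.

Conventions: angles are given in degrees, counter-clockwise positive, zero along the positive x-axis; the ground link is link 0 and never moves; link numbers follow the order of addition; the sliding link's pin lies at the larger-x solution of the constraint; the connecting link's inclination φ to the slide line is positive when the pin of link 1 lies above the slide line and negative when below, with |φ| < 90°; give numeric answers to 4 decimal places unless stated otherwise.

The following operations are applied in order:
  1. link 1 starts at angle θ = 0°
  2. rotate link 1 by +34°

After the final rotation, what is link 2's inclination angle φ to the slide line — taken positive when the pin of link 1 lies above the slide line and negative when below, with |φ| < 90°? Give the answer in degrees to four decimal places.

geometry: r = 32 mm, L = 99 mm, e = 4 mm; θ starts at 0°
rotate link 1 by +34°: θ ← 0° +34° = 34°
h = r sin θ − e = 17.894173 − 4 = 13.894173
sin φ = h / L = 13.894173 / 99 = 0.14034518
φ = arcsin(0.14034518) = 8.067821°

8.0678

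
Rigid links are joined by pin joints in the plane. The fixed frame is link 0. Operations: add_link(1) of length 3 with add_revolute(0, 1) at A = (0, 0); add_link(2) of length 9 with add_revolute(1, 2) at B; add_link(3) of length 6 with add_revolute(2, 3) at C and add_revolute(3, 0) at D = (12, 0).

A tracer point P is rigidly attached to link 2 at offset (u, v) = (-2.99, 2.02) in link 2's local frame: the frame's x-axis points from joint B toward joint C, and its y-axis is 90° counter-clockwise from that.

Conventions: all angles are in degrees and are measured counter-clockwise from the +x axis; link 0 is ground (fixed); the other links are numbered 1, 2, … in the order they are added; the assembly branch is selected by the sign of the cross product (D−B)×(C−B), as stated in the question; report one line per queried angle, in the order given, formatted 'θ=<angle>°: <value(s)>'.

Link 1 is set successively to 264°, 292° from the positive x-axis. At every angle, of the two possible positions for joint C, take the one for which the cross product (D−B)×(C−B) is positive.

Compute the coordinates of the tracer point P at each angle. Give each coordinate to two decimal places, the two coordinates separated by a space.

A=(0,0), D=(12.00,0)
θ=264°: B = A + 3.00·(cos264°, sin264°) = (-0.3136, -2.9836)
θ=264°: |BD| = 12.6699
θ=264°: circle(B,9.00) ∩ circle(D,6.00): a=8.1108, h=3.9006
θ=264°:   candidates: C₊=(6.6506,2.7173) cross=49.420; C₋=(8.4877,-4.8645) cross=-49.420
θ=264°:   branch + wants cross > 0 → take C=(6.6506,2.7173) (cross=49.420)
θ=264°: ex = (C−B)/|BC| = (0.7738,0.6334); ey = (-0.6334,0.7738)
θ=264°: P = B + -2.99·ex + 2.02·ey = (-3.9068,-3.3145)
θ=292°: B = A + 3.00·(cos292°, sin292°) = (1.1238, -2.7816)
θ=292°: |BD| = 11.2262
θ=292°: circle(B,9.00) ∩ circle(D,6.00): a=7.6174, h=4.7933
θ=292°:   candidates: C₊=(7.3160,3.7497) cross=53.811; C₋=(9.6913,-5.5380) cross=-53.811
θ=292°:   branch + wants cross > 0 → take C=(7.3160,3.7497) (cross=53.811)
θ=292°: ex = (C−B)/|BC| = (0.6880,0.7257); ey = (-0.7257,0.6880)
θ=292°: P = B + -2.99·ex + 2.02·ey = (-2.3993,-3.5616)

θ=264°: -3.91 -3.31
θ=292°: -2.40 -3.56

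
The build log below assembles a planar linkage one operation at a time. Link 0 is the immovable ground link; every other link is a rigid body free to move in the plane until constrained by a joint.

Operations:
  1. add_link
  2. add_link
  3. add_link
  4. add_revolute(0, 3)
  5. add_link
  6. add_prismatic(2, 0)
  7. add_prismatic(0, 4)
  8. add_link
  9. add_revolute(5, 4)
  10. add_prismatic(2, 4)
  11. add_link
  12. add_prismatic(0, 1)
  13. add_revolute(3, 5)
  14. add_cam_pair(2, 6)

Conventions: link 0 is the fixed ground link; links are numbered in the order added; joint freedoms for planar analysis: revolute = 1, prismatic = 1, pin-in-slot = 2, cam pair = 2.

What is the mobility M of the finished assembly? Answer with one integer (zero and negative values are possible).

ground; <1,0,0>
#1 <2,0,0>
#2 <3,0,0>
#3 <4,0,0>
R:0↔3 J1 <4,1,0>
#4 <5,1,0>
P:2↔0 J1 <5,2,0>
P:0↔4 J1 <5,3,0>
#5 <6,3,0>
R:5↔4 J1 <6,4,0>
P:2↔4 J1 <6,5,0>
#6 <7,5,0>
P:0↔1 J1 <7,6,0>
R:3↔5 J1 <7,7,0>
C:2↔6 J2 <7,7,1>
3×6 − 2×7 − 1×1 = 3

M = 3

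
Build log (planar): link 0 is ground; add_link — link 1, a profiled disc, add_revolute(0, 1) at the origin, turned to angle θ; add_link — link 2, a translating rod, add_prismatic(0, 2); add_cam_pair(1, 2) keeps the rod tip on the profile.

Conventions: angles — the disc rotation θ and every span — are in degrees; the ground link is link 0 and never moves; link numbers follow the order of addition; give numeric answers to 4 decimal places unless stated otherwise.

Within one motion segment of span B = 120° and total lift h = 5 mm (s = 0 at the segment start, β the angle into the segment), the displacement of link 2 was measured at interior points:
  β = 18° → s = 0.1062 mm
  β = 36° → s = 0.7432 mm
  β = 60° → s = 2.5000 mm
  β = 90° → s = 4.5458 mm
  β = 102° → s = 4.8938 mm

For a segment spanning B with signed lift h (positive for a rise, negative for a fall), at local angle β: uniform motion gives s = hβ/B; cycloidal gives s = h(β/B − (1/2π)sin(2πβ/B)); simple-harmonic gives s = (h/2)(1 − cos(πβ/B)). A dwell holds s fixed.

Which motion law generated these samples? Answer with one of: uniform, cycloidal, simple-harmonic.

candidates at β/B = r: uniform s = h·r (linear in β); cycloidal s = h·(r − sin(2πr)/(2π)); simple-harmonic s = (h/2)(1 − cos(πr))
β=18°: printed 0.1062 | uniform 0.7500, cycloidal 0.1062, simple-harmonic 0.2725
β=36°: printed 0.7432 | uniform 1.5000, cycloidal 0.7432, simple-harmonic 1.0305
β=60°: printed 2.5000 | uniform 2.5000, cycloidal 2.5000, simple-harmonic 2.5000
β=90°: printed 4.5458 | uniform 3.7500, cycloidal 4.5458, simple-harmonic 4.2678
β=102°: printed 4.8938 | uniform 4.2500, cycloidal 4.8938, simple-harmonic 4.7275
only one law matches every sample → cycloidal

cycloidal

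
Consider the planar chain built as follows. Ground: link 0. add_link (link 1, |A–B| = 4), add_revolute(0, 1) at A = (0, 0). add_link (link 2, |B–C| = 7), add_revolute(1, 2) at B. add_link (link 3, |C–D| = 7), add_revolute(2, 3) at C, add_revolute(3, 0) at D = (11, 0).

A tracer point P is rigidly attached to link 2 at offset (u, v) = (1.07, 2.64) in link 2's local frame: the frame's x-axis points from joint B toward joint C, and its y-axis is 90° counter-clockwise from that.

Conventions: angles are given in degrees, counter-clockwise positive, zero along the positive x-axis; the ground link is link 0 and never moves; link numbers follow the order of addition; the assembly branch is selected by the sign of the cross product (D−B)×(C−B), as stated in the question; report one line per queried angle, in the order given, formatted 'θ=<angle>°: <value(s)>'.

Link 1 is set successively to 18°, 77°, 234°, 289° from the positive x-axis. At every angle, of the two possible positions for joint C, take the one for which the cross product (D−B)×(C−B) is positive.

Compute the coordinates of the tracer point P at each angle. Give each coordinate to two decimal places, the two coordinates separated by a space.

A=(0,0), D=(11.00,0)
θ=18°: B = A + 4.00·(cos18°, sin18°) = (3.8042, 1.2361)
θ=18°: |BD| = 7.3012
θ=18°: circle(B,7.00) ∩ circle(D,7.00): a=3.6506, h=5.9727
θ=18°:   candidates: C₊=(8.4133,6.5045) cross=43.608; C₋=(6.3909,-5.2685) cross=-43.608
θ=18°:   branch + wants cross > 0 → take C=(8.4133,6.5045) (cross=43.608)
θ=18°: ex = (C−B)/|BC| = (0.6584,0.7526); ey = (-0.7526,0.6584)
θ=18°: P = B + 1.07·ex + 2.64·ey = (2.5218,3.7797)
θ=77°: B = A + 4.00·(cos77°, sin77°) = (0.8998, 3.8975)
θ=77°: |BD| = 10.8261
θ=77°: circle(B,7.00) ∩ circle(D,7.00): a=5.4130, h=4.4383
θ=77°:   candidates: C₊=(7.5477,6.0895) cross=48.050; C₋=(4.3521,-2.1920) cross=-48.050
θ=77°:   branch + wants cross > 0 → take C=(7.5477,6.0895) (cross=48.050)
θ=77°: ex = (C−B)/|BC| = (0.9497,0.3131); ey = (-0.3131,0.9497)
θ=77°: P = B + 1.07·ex + 2.64·ey = (1.0893,6.7398)
θ=234°: B = A + 4.00·(cos234°, sin234°) = (-2.3511, -3.2361)
θ=234°: |BD| = 13.7377
θ=234°: circle(B,7.00) ∩ circle(D,7.00): a=6.8689, h=1.3486
θ=234°:   candidates: C₊=(4.0068,-0.3074) cross=18.527; C₋=(4.6421,-2.9287) cross=-18.527
θ=234°:   branch + wants cross > 0 → take C=(4.0068,-0.3074) (cross=18.527)
θ=234°: ex = (C−B)/|BC| = (0.9083,0.4184); ey = (-0.4184,0.9083)
θ=234°: P = B + 1.07·ex + 2.64·ey = (-2.4838,-0.3906)
θ=289°: B = A + 4.00·(cos289°, sin289°) = (1.3023, -3.7821)
θ=289°: |BD| = 10.4091
θ=289°: circle(B,7.00) ∩ circle(D,7.00): a=5.2046, h=4.6811
θ=289°:   candidates: C₊=(4.4503,2.4701) cross=48.726; C₋=(7.8520,-6.2522) cross=-48.726
θ=289°:   branch + wants cross > 0 → take C=(4.4503,2.4701) (cross=48.726)
θ=289°: ex = (C−B)/|BC| = (0.4497,0.8932); ey = (-0.8932,0.4497)
θ=289°: P = B + 1.07·ex + 2.64·ey = (-0.5745,-1.6391)

θ=18°: 2.52 3.78
θ=77°: 1.09 6.74
θ=234°: -2.48 -0.39
θ=289°: -0.57 -1.64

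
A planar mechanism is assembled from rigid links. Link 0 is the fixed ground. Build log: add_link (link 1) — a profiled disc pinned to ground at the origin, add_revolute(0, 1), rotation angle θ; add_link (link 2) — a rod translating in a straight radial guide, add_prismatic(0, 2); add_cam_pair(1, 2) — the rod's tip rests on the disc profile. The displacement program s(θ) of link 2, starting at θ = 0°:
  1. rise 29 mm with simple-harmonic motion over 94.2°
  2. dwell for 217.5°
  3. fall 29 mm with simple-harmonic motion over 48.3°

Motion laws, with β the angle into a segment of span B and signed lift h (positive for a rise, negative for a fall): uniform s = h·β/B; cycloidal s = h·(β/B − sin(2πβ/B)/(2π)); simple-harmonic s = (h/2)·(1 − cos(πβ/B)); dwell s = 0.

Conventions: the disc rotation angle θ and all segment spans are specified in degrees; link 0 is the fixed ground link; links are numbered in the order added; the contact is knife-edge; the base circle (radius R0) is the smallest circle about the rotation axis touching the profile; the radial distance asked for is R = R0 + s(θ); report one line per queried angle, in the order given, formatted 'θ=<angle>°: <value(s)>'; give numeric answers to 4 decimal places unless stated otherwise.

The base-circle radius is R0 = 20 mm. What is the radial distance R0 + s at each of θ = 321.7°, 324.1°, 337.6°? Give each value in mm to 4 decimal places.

seg 1 [0°–94.2°] simple-harmonic, h=29: full span → s += 29 → s = 29.0000
seg 2 [94.2°–311.7°] dwell: s stays 29.0000
seg 3 [311.7°–360°] simple-harmonic, h=-29: θ=321.7° here. β=10, B=48.3. -29/2·(1 − cos(π·0.2070)) = -2.9606 → s = 26.0394
seg 3 [311.7°–360°] simple-harmonic, h=-29: θ=324.1° here. β=12.4, B=48.3. -29/2·(1 − cos(π·0.2567)) = -4.4660 → s = 24.5340
seg 3 [311.7°–360°] simple-harmonic, h=-29: θ=337.6° here. β=25.9, B=48.3. -29/2·(1 − cos(π·0.5362)) = -16.1469 → s = 12.8531
θ=321.7°: R = R0 + s = 20 + 26.0394 = 46.0394
θ=324.1°: R = R0 + s = 20 + 24.5340 = 44.5340
θ=337.6°: R = R0 + s = 20 + 12.8531 = 32.8531

θ=321.7°: 46.0394
θ=324.1°: 44.5340
θ=337.6°: 32.8531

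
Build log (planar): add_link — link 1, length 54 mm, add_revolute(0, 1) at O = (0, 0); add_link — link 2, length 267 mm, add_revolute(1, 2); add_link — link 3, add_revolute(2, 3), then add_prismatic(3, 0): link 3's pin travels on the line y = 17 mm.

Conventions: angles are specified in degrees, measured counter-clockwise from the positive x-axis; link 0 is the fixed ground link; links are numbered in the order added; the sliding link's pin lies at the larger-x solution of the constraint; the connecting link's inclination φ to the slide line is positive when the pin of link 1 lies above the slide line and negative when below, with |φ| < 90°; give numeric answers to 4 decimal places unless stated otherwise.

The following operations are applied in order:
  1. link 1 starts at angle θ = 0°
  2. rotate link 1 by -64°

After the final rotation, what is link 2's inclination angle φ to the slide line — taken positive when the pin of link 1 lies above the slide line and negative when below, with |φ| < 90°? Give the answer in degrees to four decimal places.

geometry: r = 54 mm, L = 267 mm, e = 17 mm; θ starts at 0°
rotate link 1 by -64°: θ ← 0° -64° = -64°
h = r sin θ − e = -48.534879 − 17 = -65.534879
sin φ = h / L = -65.534879 / 267 = -0.24544898
φ = arcsin(-0.24544898) = -14.208369°

-14.2084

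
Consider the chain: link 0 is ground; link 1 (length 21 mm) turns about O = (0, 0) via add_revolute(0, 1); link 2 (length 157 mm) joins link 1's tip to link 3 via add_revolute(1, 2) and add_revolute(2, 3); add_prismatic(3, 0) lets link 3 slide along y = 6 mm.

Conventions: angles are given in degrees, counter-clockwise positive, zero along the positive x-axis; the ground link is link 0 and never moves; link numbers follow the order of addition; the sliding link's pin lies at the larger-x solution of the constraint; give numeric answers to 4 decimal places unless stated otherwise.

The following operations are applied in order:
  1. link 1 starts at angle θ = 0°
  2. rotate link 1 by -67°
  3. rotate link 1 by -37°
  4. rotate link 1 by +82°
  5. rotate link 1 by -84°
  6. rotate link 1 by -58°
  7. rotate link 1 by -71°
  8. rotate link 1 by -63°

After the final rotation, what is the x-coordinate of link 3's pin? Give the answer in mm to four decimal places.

geometry: r = 21 mm, L = 157 mm, e = 6 mm; θ starts at 0°
rotate link 1 by -67°: θ ← 0° -67° = -67°
rotate link 1 by -37°: θ ← -67° -37° = -104°
rotate link 1 by +82°: θ ← -104° +82° = -22°
rotate link 1 by -84°: θ ← -22° -84° = -106°
rotate link 1 by -58°: θ ← -106° -58° = -164°
rotate link 1 by -71°: θ ← -164° -71° = -235°
rotate link 1 by -63°: θ ← -235° -63° = -298°
crank pin P = (r cos θ, r sin θ) = (9.858903, 18.541899)
h = r sin θ − e = 18.541899 − 6 = 12.541899
x = r cos θ + √(L² − h²) = 9.858903 + 156.498245 = 166.357148

166.3571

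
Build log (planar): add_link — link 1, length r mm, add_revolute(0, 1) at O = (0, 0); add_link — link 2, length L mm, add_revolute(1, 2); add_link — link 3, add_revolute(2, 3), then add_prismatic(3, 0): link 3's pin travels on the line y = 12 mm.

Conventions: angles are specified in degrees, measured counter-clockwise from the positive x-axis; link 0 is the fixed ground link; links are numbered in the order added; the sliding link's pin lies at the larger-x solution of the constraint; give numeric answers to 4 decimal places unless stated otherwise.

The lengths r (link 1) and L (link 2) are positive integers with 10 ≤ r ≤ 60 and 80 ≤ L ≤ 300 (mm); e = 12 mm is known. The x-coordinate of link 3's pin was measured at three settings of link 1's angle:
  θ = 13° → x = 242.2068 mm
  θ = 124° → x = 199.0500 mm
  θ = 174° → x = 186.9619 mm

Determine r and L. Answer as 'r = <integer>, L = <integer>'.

constraint per measurement: (x − r cos θ)² + (r sin θ − e)² = L²
subtracting the θ₁ and θ₂ equations cancels the r² and L² terms:
r = (x₁² − x₂²) / (2[(x₁cos θ₁ + e sin θ₁) − (x₂cos θ₂ + e sin θ₂)]) = 28.0000 → r = 28
L² = (x₁ − r cos θ₁)² + (r sin θ₁ − e)² = 46225.0198 → L = 215.0000 → L = 215
check at θ₃=174°: x = 186.9619 (printed 186.9619) ✓

r = 28, L = 215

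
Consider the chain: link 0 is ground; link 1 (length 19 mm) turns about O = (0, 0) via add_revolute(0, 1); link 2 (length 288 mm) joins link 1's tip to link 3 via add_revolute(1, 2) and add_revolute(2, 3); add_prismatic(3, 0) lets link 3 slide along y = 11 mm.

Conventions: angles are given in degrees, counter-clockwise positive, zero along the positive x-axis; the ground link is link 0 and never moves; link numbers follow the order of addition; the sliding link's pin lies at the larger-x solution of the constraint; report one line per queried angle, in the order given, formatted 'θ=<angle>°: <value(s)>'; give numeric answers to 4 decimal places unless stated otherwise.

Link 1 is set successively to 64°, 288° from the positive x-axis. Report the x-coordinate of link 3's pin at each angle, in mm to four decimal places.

geometry: r = 19 mm, L = 288 mm, e = 11 mm
θ=64°: crank pin P = (r cos θ, r sin θ) = (8.329052, 17.077087)
θ=64°: h = r sin θ − e = 17.077087 − 11 = 6.077087
θ=64°: x = r cos θ + √(L² − h²) = 8.329052 + 287.935877 = 296.264928
θ=288°: crank pin P = (r cos θ, r sin θ) = (5.871323, -18.070074)
θ=288°: h = r sin θ − e = -18.070074 − 11 = -29.070074
θ=288°: x = r cos θ + √(L² − h²) = 5.871323 + 286.529110 = 292.400433

θ=64°: 296.2649
θ=288°: 292.4004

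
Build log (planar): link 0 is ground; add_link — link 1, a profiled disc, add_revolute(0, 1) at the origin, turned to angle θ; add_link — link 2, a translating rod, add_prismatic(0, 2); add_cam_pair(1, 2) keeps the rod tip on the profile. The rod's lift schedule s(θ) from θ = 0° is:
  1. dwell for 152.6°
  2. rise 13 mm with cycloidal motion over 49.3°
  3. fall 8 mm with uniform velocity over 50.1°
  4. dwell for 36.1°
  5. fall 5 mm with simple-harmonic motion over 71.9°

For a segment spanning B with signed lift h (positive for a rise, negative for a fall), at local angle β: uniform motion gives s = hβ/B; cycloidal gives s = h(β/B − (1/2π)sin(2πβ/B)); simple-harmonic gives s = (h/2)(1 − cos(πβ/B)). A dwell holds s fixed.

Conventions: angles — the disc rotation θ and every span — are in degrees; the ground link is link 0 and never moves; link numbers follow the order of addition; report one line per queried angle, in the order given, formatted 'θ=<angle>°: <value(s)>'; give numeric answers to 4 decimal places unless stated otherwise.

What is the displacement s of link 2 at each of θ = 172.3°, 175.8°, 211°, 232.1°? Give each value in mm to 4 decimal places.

seg 1 [0°–152.6°] dwell: s stays 0.0000
seg 2 [152.6°–201.9°] cycloidal, h=13: θ=172.3° here. β=19.7, B=49.3. 13·(0.3996 − sin(2π·0.3996)/(2π)) = 3.9743 → s = 3.9743
seg 2 [152.6°–201.9°] cycloidal, h=13: θ=175.8° here. β=23.2, B=49.3. 13·(0.4706 − sin(2π·0.4706)/(2π)) = 5.7375 → s = 5.7375
seg 2 [152.6°–201.9°] cycloidal, h=13: full span → s += 13 → s = 13.0000
seg 3 [201.9°–252°] uniform, h=-8: θ=211° here. β=9.1, B=50.1. -8·9.1/50.1 = -1.4531 → s = 11.5469
seg 3 [201.9°–252°] uniform, h=-8: θ=232.1° here. β=30.2, B=50.1. -8·30.2/50.1 = -4.8224 → s = 8.1776

θ=172.3°: 3.9743
θ=175.8°: 5.7375
θ=211°: 11.5469
θ=232.1°: 8.1776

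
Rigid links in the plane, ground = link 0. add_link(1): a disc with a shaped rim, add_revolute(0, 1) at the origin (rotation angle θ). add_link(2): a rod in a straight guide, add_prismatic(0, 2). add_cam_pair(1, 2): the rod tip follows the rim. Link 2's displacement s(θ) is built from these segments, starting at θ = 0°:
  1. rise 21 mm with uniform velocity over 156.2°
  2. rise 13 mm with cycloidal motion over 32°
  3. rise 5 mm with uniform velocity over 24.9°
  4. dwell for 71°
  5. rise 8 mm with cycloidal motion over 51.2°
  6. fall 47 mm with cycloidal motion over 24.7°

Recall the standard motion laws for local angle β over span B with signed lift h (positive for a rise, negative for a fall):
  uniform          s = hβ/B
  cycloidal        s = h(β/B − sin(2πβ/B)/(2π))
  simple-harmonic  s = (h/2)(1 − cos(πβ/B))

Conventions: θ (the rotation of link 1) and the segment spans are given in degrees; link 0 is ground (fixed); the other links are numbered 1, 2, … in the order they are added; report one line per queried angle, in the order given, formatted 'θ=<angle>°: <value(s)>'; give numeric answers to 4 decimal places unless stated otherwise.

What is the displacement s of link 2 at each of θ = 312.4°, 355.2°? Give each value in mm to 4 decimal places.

segment 1 (0° to 156.2°, uniform, h = 21) is passed completely: s = 0.0000 + (21) = 21.0000
segment 2 (156.2° to 188.2°, cycloidal, h = 13) is passed completely: s = 21.0000 + (13) = 34.0000
segment 3 (188.2° to 213.1°, uniform, h = 5) is passed completely: s = 34.0000 + (5) = 39.0000
segment 4 (213.1° to 284.1°, dwell): s unchanged at 39.0000
θ = 312.4° falls in segment 5 (284.1° to 335.3°, cycloidal, h = 8): β = 312.4 − 284.1 = 28.3°, B = 51.2°; Δs = 8·(0.5527 − sin(2π·0.5527)/(2π)) = 4.8361; s = 39.0000 + 4.8361 = 43.8361
segment 5 (284.1° to 335.3°, cycloidal, h = 8) is passed completely: s = 39.0000 + (8) = 47.0000
θ = 355.2° falls in segment 6 (335.3° to 360°, cycloidal, h = -47): β = 355.2 − 335.3 = 19.9°, B = 24.7°; Δs = -47·(0.8057 − sin(2π·0.8057)/(2π)) = -44.8938; s = 47.0000 − 44.8938 = 2.1062

θ=312.4°: 43.8361
θ=355.2°: 2.1062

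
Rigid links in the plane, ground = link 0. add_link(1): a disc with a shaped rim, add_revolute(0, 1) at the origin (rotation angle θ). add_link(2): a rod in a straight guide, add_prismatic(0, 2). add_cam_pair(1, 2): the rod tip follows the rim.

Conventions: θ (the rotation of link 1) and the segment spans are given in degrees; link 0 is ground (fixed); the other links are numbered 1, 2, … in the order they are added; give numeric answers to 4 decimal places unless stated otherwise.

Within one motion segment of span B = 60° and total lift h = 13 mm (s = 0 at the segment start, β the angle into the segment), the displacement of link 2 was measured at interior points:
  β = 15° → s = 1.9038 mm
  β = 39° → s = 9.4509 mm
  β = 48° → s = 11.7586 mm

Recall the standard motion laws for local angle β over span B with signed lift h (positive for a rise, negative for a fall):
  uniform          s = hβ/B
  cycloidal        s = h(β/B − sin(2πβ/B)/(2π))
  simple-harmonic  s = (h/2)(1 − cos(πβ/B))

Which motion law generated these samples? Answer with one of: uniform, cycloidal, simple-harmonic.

candidates at β/B = r: uniform s = h·r (linear in β); cycloidal s = h·(r − sin(2πr)/(2π)); simple-harmonic s = (h/2)(1 − cos(πr))
β=15°: printed 1.9038 | uniform 3.2500, cycloidal 1.1810, simple-harmonic 1.9038
β=39°: printed 9.4509 | uniform 8.4500, cycloidal 10.1239, simple-harmonic 9.4509
β=48°: printed 11.7586 | uniform 10.4000, cycloidal 12.3677, simple-harmonic 11.7586
only one law matches every sample → simple-harmonic

simple-harmonic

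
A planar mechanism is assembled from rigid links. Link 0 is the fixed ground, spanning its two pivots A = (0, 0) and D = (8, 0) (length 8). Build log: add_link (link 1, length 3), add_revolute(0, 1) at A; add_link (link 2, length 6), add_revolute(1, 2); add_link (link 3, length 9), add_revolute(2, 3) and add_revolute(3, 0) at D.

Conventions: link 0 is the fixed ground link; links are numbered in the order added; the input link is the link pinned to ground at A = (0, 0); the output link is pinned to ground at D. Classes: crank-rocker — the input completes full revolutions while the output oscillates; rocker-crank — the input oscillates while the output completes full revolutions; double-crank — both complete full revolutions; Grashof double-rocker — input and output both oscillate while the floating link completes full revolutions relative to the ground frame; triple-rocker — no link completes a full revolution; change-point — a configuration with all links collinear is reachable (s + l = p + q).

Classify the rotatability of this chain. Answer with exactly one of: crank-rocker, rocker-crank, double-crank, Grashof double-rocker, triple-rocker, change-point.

lengths: ground=8, input=3, coupler=6, output=9
sorted: s=3 (shortest), l=9 (longest), p+q=14
s + l = 12 vs p + q = 14
s + l < p + q (Grashof) with shortest = input link → crank-rocker

crank-rocker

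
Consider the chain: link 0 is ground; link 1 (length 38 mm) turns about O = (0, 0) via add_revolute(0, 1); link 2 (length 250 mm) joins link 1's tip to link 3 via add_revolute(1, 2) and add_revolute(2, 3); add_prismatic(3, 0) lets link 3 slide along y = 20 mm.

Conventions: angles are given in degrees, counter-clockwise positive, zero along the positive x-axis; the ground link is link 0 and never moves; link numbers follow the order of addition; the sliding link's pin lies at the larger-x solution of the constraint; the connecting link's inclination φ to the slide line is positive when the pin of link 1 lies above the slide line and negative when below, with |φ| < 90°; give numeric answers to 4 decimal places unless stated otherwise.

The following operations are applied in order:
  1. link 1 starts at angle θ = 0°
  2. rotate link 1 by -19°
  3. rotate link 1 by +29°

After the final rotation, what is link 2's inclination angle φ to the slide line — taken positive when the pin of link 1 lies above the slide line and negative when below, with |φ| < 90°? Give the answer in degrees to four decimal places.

geometry: r = 38 mm, L = 250 mm, e = 20 mm; θ starts at 0°
rotate link 1 by -19°: θ ← 0° -19° = -19°
rotate link 1 by +29°: θ ← -19° +29° = 10°
h = r sin θ − e = 6.598631 − 20 = -13.401369
sin φ = h / L = -13.401369 / 250 = -0.05360548
φ = arcsin(-0.05360548) = -3.072840°

-3.0728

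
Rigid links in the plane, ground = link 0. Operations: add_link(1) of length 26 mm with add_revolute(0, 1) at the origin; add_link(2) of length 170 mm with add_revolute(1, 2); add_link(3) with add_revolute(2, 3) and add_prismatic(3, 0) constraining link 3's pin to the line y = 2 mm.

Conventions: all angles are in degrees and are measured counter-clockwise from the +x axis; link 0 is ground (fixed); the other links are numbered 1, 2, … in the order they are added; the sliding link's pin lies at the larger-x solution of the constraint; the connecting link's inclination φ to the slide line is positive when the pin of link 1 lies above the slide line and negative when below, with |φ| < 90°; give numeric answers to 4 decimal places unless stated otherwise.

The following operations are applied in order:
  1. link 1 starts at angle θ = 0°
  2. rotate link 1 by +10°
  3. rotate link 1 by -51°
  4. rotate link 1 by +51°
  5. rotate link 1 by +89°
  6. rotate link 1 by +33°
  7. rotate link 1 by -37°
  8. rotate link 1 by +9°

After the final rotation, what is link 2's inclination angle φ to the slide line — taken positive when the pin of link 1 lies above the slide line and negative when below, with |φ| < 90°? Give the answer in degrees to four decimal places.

geometry: r = 26 mm, L = 170 mm, e = 2 mm; θ starts at 0°
rotate link 1 by +10°: θ ← 0° +10° = 10°
rotate link 1 by -51°: θ ← 10° -51° = -41°
rotate link 1 by +51°: θ ← -41° +51° = 10°
rotate link 1 by +89°: θ ← 10° +89° = 99°
rotate link 1 by +33°: θ ← 99° +33° = 132°
rotate link 1 by -37°: θ ← 132° -37° = 95°
rotate link 1 by +9°: θ ← 95° +9° = 104°
h = r sin θ − e = 25.227689 − 2 = 23.227689
sin φ = h / L = 23.227689 / 170 = 0.13663346
φ = arcsin(0.13663346) = 7.853086°

7.8531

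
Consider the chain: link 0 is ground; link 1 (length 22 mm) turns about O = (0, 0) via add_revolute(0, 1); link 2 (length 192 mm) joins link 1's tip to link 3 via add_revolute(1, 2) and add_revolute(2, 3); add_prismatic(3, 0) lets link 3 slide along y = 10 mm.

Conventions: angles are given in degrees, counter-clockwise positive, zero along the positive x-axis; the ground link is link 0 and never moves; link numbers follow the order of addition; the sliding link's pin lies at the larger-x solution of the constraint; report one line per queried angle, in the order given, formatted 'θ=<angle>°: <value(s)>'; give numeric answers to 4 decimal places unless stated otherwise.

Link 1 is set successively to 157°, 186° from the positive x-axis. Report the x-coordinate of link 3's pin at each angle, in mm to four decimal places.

geometry: r = 22 mm, L = 192 mm, e = 10 mm
θ=157°: crank pin P = (r cos θ, r sin θ) = (-20.251107, 8.596085)
θ=157°: h = r sin θ − e = 8.596085 − 10 = -1.403915
θ=157°: x = r cos θ + √(L² − h²) = -20.251107 + 191.994867 = 171.743760
θ=186°: crank pin P = (r cos θ, r sin θ) = (-21.879482, -2.299626)
θ=186°: h = r sin θ − e = -2.299626 − 10 = -12.299626
θ=186°: x = r cos θ + √(L² − h²) = -21.879482 + 191.605635 = 169.726153

θ=157°: 171.7438
θ=186°: 169.7262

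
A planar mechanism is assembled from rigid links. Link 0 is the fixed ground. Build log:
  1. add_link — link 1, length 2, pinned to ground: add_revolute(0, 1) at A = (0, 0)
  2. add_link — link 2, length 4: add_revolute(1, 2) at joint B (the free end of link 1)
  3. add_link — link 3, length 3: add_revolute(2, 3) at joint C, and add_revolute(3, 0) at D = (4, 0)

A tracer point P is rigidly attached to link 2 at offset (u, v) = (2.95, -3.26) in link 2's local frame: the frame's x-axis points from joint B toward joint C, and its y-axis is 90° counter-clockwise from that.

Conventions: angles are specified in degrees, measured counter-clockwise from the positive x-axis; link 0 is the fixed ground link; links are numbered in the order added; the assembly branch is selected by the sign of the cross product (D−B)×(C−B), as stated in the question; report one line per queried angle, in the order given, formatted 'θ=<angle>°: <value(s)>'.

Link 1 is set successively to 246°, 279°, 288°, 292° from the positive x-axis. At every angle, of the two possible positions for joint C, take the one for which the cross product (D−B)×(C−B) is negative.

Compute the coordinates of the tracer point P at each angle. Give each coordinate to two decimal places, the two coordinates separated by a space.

A=(0,0), D=(4.00,0)
θ=246°: B = A + 2.00·(cos246°, sin246°) = (-0.8135, -1.8271)
θ=246°: |BD| = 5.1486
θ=246°: circle(B,4.00) ∩ circle(D,3.00): a=3.2541, h=2.3261
θ=246°:   candidates: C₊=(1.4033,1.5024) cross=11.976; C₋=(3.0543,-2.8470) cross=-11.976
θ=246°:   branch - wants cross < 0 → take C=(3.0543,-2.8470) (cross=-11.976)
θ=246°: ex = (C−B)/|BC| = (0.9669,-0.2550); ey = (0.2550,0.9669)
θ=246°: P = B + 2.95·ex + -3.26·ey = (1.2078,-5.7315)
θ=279°: B = A + 2.00·(cos279°, sin279°) = (0.3129, -1.9754)
θ=279°: |BD| = 4.1829
θ=279°: circle(B,4.00) ∩ circle(D,3.00): a=2.9282, h=2.7250
θ=279°:   candidates: C₊=(1.6071,1.8095) cross=11.399; C₋=(4.1809,-2.9945) cross=-11.399
θ=279°:   branch - wants cross < 0 → take C=(4.1809,-2.9945) (cross=-11.399)
θ=279°: ex = (C−B)/|BC| = (0.9670,-0.2548); ey = (0.2548,0.9670)
θ=279°: P = B + 2.95·ex + -3.26·ey = (2.3349,-5.8794)
θ=288°: B = A + 2.00·(cos288°, sin288°) = (0.6180, -1.9021)
θ=288°: |BD| = 3.8802
θ=288°: circle(B,4.00) ∩ circle(D,3.00): a=2.8421, h=2.8147
θ=288°:   candidates: C₊=(1.7154,1.9444) cross=10.921; C₋=(4.4750,-2.9622) cross=-10.921
θ=288°:   branch - wants cross < 0 → take C=(4.4750,-2.9622) (cross=-10.921)
θ=288°: ex = (C−B)/|BC| = (0.9642,-0.2650); ey = (0.2650,0.9642)
θ=288°: P = B + 2.95·ex + -3.26·ey = (2.5986,-5.8273)
θ=292°: B = A + 2.00·(cos292°, sin292°) = (0.7492, -1.8544)
θ=292°: |BD| = 3.7425
θ=292°: circle(B,4.00) ∩ circle(D,3.00): a=2.8065, h=2.8502
θ=292°:   candidates: C₊=(1.7747,2.0120) cross=10.667; C₋=(4.5992,-2.9396) cross=-10.667
θ=292°:   branch - wants cross < 0 → take C=(4.5992,-2.9396) (cross=-10.667)
θ=292°: ex = (C−B)/|BC| = (0.9625,-0.2713); ey = (0.2713,0.9625)
θ=292°: P = B + 2.95·ex + -3.26·ey = (2.7042,-5.7924)

θ=246°: 1.21 -5.73
θ=279°: 2.33 -5.88
θ=288°: 2.60 -5.83
θ=292°: 2.70 -5.79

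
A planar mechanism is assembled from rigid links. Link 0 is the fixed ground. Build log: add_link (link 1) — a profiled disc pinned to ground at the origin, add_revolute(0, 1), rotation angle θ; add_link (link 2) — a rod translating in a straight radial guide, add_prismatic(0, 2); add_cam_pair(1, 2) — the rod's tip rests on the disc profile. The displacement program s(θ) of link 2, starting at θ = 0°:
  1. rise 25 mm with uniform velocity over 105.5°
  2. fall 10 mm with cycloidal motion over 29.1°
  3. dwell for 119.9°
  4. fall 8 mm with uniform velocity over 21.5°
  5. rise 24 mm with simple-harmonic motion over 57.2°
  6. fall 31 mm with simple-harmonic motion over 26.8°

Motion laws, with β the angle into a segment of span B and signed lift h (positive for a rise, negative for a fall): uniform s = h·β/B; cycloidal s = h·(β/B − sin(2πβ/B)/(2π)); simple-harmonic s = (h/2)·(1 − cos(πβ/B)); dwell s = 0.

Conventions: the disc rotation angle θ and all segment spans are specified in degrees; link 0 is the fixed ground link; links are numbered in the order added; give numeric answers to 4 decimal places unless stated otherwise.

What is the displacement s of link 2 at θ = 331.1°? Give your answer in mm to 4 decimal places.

seg 1 [0°–105.5°] uniform, h=25: full span → s += 25 → s = 25.0000
seg 2 [105.5°–134.6°] cycloidal, h=-10: full span → s += -10 → s = 15.0000
seg 3 [134.6°–254.5°] dwell: s stays 15.0000
seg 4 [254.5°–276°] uniform, h=-8: full span → s += -8 → s = 7.0000
seg 5 [276°–333.2°] simple-harmonic, h=24: θ=331.1° here. β=55.1, B=57.2. 24/2·(1 − cos(π·0.9633)) = 23.9203 → s = 30.9203

30.9203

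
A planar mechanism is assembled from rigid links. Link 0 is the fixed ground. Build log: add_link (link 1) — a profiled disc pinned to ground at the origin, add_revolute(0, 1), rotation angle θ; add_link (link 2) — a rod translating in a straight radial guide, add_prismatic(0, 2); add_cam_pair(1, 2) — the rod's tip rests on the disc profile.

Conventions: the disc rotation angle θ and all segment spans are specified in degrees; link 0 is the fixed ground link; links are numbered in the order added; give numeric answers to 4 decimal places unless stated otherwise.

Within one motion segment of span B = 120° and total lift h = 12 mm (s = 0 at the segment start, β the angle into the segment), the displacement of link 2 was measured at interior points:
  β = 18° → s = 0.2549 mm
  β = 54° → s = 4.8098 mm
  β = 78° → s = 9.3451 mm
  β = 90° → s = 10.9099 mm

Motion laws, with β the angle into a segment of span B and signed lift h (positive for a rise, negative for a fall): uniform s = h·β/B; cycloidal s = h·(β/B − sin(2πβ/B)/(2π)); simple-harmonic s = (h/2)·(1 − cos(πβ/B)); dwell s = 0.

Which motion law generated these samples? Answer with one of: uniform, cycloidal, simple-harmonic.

candidates at β/B = r: uniform s = h·r (linear in β); cycloidal s = h·(r − sin(2πr)/(2π)); simple-harmonic s = (h/2)(1 − cos(πr))
β=18°: printed 0.2549 | uniform 1.8000, cycloidal 0.2549, simple-harmonic 0.6540
β=54°: printed 4.8098 | uniform 5.4000, cycloidal 4.8098, simple-harmonic 5.0614
β=78°: printed 9.3451 | uniform 7.8000, cycloidal 9.3451, simple-harmonic 8.7239
β=90°: printed 10.9099 | uniform 9.0000, cycloidal 10.9099, simple-harmonic 10.2426
only one law matches every sample → cycloidal

cycloidal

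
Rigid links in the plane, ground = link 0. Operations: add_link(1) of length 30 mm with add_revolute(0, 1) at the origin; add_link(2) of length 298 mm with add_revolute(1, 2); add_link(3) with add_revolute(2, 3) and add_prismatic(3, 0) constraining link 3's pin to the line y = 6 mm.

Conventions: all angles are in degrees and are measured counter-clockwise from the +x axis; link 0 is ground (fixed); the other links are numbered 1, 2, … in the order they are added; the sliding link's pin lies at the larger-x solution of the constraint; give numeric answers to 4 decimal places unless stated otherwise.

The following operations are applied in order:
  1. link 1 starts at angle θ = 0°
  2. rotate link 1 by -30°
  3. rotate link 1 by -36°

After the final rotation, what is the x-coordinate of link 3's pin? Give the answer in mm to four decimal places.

geometry: r = 30 mm, L = 298 mm, e = 6 mm; θ starts at 0°
rotate link 1 by -30°: θ ← 0° -30° = -30°
rotate link 1 by -36°: θ ← -30° -36° = -66°
crank pin P = (r cos θ, r sin θ) = (12.202099, -27.406364)
h = r sin θ − e = -27.406364 − 6 = -33.406364
x = r cos θ + √(L² − h²) = 12.202099 + 296.121622 = 308.323721

308.3237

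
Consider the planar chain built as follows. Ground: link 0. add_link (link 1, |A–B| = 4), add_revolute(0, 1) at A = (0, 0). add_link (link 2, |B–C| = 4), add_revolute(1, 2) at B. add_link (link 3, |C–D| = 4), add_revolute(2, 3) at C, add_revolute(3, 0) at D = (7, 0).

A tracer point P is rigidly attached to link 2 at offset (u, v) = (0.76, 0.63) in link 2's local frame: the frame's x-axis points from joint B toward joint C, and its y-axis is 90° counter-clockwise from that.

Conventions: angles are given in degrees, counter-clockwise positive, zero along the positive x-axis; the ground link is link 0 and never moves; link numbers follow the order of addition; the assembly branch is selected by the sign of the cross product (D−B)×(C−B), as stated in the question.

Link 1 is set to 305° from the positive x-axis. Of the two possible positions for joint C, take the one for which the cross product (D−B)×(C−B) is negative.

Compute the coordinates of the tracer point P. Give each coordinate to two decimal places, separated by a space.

A=(0,0), D=(7.00,0)
B = A + 4.00·(cos305°, sin305°) = (2.2943, -3.2766)
|BD| = 5.7341
circle(B,4.00) ∩ circle(D,4.00): a=2.8670, h=2.7893
  candidates: C₊=(3.0533,0.6507) cross=15.994; C₋=(6.2410,-3.9273) cross=-15.994
  branch - wants cross < 0 → take C=(6.2410,-3.9273) (cross=-15.994)
ex = (C−B)/|BC| = (0.9867,-0.1627); ey = (0.1627,0.9867)
P = B + 0.76·ex + 0.63·ey = (3.1467,-2.7786)

3.15 -2.78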